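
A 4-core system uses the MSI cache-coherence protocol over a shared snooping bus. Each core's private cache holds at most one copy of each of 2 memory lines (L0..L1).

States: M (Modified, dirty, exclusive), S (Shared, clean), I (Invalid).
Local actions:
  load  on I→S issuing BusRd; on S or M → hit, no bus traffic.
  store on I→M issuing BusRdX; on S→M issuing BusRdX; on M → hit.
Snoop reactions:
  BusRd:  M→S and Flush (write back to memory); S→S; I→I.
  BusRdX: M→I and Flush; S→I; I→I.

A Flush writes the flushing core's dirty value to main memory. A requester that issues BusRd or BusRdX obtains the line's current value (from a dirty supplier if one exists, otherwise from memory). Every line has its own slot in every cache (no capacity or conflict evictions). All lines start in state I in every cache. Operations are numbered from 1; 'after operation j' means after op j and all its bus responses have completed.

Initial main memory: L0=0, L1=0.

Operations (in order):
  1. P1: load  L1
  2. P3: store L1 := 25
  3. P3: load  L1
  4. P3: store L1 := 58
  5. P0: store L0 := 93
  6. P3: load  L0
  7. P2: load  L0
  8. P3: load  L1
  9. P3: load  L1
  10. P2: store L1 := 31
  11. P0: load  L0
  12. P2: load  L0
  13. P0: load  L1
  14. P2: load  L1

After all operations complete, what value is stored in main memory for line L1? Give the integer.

[1] P1: load  L1 | P0:I, P1:S(0), P2:I, P3:I | bus: BusRd
[2] P3: store L1 := 25 | P0:I, P1:I, P2:I, P3:M(25) | bus: BusRdX
[3] P3: load  L1 | P0:I, P1:I, P2:I, P3:M(25) | bus: none
[4] P3: store L1 := 58 | P0:I, P1:I, P2:I, P3:M(58) | bus: none
[5] P0: store L0 := 93 | P0:M(93), P1:I, P2:I, P3:I | bus: BusRdX
[6] P3: load  L0 | P0:S(93), P1:I, P2:I, P3:S(93) | bus: BusRd,Flush
[7] P2: load  L0 | P0:S(93), P1:I, P2:S(93), P3:S(93) | bus: BusRd
[8] P3: load  L1 | P0:I, P1:I, P2:I, P3:M(58) | bus: none
[9] P3: load  L1 | P0:I, P1:I, P2:I, P3:M(58) | bus: none
[10] P2: store L1 := 31 | P0:I, P1:I, P2:M(31), P3:I | bus: BusRdX,Flush
[11] P0: load  L0 | P0:S(93), P1:I, P2:S(93), P3:S(93) | bus: none
[12] P2: load  L0 | P0:S(93), P1:I, P2:S(93), P3:S(93) | bus: none
[13] P0: load  L1 | P0:S(31), P1:I, P2:S(31), P3:I | bus: BusRd,Flush
[14] P2: load  L1 | P0:S(31), P1:I, P2:S(31), P3:I | bus: none

memory[L1] = 31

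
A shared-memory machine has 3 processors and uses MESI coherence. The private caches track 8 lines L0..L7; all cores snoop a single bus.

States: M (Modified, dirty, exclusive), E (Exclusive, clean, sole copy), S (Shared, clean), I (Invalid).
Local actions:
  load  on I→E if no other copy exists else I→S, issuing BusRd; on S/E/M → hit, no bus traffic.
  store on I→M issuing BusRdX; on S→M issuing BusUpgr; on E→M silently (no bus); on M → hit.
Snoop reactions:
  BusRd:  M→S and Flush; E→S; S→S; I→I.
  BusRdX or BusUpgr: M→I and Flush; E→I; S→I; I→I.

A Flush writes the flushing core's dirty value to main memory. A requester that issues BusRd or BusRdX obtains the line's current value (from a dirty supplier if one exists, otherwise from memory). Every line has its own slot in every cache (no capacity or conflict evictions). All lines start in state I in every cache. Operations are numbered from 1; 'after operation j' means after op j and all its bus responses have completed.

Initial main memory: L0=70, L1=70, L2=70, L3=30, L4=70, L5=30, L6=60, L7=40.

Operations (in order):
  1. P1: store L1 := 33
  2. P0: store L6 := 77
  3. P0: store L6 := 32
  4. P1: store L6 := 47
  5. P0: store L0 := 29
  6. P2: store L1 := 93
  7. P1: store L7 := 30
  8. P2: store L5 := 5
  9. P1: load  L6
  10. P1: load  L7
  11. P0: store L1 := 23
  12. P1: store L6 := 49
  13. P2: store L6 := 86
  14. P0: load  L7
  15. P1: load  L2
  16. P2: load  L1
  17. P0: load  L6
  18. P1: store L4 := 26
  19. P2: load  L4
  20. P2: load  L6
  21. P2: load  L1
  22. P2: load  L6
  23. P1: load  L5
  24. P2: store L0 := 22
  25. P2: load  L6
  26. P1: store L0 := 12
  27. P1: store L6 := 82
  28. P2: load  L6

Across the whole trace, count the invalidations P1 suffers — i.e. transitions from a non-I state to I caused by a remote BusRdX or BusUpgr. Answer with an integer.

[1] P1: store L1 := 33 | P0:I, P1:M(33), P2:I | bus: BusRdX
[2] P0: store L6 := 77 | P0:M(77), P1:I, P2:I | bus: BusRdX
[3] P0: store L6 := 32 | P0:M(32), P1:I, P2:I | bus: none
[4] P1: store L6 := 47 | P0:I, P1:M(47), P2:I | bus: BusRdX,Flush
[5] P0: store L0 := 29 | P0:M(29), P1:I, P2:I | bus: BusRdX
[6] P2: store L1 := 93 | P0:I, P1:I, P2:M(93) | bus: BusRdX,Flush
[7] P1: store L7 := 30 | P0:I, P1:M(30), P2:I | bus: BusRdX
[8] P2: store L5 := 5 | P0:I, P1:I, P2:M(5) | bus: BusRdX
[9] P1: load  L6 | P0:I, P1:M(47), P2:I | bus: none
[10] P1: load  L7 | P0:I, P1:M(30), P2:I | bus: none
[11] P0: store L1 := 23 | P0:M(23), P1:I, P2:I | bus: BusRdX,Flush
[12] P1: store L6 := 49 | P0:I, P1:M(49), P2:I | bus: none
[13] P2: store L6 := 86 | P0:I, P1:I, P2:M(86) | bus: BusRdX,Flush
[14] P0: load  L7 | P0:S(30), P1:S(30), P2:I | bus: BusRd,Flush
[15] P1: load  L2 | P0:I, P1:E(70), P2:I | bus: BusRd
[16] P2: load  L1 | P0:S(23), P1:I, P2:S(23) | bus: BusRd,Flush
[17] P0: load  L6 | P0:S(86), P1:I, P2:S(86) | bus: BusRd,Flush
[18] P1: store L4 := 26 | P0:I, P1:M(26), P2:I | bus: BusRdX
[19] P2: load  L4 | P0:I, P1:S(26), P2:S(26) | bus: BusRd,Flush
[20] P2: load  L6 | P0:S(86), P1:I, P2:S(86) | bus: none
[21] P2: load  L1 | P0:S(23), P1:I, P2:S(23) | bus: none
[22] P2: load  L6 | P0:S(86), P1:I, P2:S(86) | bus: none
[23] P1: load  L5 | P0:I, P1:S(5), P2:S(5) | bus: BusRd,Flush
[24] P2: store L0 := 22 | P0:I, P1:I, P2:M(22) | bus: BusRdX,Flush
[25] P2: load  L6 | P0:S(86), P1:I, P2:S(86) | bus: none
[26] P1: store L0 := 12 | P0:I, P1:M(12), P2:I | bus: BusRdX,Flush
[27] P1: store L6 := 82 | P0:I, P1:M(82), P2:I | bus: BusRdX
[28] P2: load  L6 | P0:I, P1:S(82), P2:S(82) | bus: BusRd,Flush

invalidations = 2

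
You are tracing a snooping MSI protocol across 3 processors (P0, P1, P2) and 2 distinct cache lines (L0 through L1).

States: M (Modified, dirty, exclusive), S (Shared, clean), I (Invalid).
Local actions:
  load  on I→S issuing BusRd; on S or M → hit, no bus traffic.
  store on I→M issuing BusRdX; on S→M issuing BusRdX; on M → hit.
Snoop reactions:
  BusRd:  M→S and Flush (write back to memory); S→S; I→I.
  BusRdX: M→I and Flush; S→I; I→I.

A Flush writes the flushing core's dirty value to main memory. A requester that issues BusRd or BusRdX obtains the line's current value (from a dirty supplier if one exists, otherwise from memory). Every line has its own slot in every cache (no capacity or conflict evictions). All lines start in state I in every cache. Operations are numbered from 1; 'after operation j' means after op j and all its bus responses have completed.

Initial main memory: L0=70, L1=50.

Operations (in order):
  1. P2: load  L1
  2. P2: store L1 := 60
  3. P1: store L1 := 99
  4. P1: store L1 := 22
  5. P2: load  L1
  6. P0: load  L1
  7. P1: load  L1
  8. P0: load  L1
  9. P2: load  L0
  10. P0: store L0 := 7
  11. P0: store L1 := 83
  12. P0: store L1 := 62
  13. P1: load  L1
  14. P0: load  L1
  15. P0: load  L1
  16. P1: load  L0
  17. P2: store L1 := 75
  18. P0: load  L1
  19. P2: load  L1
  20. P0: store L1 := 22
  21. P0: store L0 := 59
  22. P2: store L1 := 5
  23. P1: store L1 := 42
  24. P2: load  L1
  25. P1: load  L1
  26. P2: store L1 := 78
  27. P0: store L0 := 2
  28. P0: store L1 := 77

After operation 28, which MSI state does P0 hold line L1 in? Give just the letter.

  op1 P2: load  L1 → I/I/S on L1; bus BusRd; mem=50
  op2 P2: store L1 := 60 → I/I/M on L1; bus BusRdX; mem=50
  op3 P1: store L1 := 99 → I/M/I on L1; bus BusRdX Flush; mem=60
  op4 P1: store L1 := 22 → I/M/I on L1; bus (none); mem=60
  op5 P2: load  L1 → I/S/S on L1; bus BusRd Flush; mem=22
  op6 P0: load  L1 → S/S/S on L1; bus BusRd; mem=22
  op7 P1: load  L1 → S/S/S on L1; bus (none); mem=22
  op8 P0: load  L1 → S/S/S on L1; bus (none); mem=22
  op9 P2: load  L0 → I/I/S on L0; bus BusRd; mem=70
  op10 P0: store L0 := 7 → M/I/I on L0; bus BusRdX; mem=70
  op11 P0: store L1 := 83 → M/I/I on L1; bus BusRdX; mem=22
  op12 P0: store L1 := 62 → M/I/I on L1; bus (none); mem=22
  op13 P1: load  L1 → S/S/I on L1; bus BusRd Flush; mem=62
  op14 P0: load  L1 → S/S/I on L1; bus (none); mem=62
  op15 P0: load  L1 → S/S/I on L1; bus (none); mem=62
  op16 P1: load  L0 → S/S/I on L0; bus BusRd Flush; mem=7
  op17 P2: store L1 := 75 → I/I/M on L1; bus BusRdX; mem=62
  op18 P0: load  L1 → S/I/S on L1; bus BusRd Flush; mem=75
  op19 P2: load  L1 → S/I/S on L1; bus (none); mem=75
  op20 P0: store L1 := 22 → M/I/I on L1; bus BusRdX; mem=75
  op21 P0: store L0 := 59 → M/I/I on L0; bus BusRdX; mem=7
  op22 P2: store L1 := 5 → I/I/M on L1; bus BusRdX Flush; mem=22
  op23 P1: store L1 := 42 → I/M/I on L1; bus BusRdX Flush; mem=5
  op24 P2: load  L1 → I/S/S on L1; bus BusRd Flush; mem=42
  op25 P1: load  L1 → I/S/S on L1; bus (none); mem=42
  op26 P2: store L1 := 78 → I/I/M on L1; bus BusRdX; mem=42
  op27 P0: store L0 := 2 → M/I/I on L0; bus (none); mem=7
  op28 P0: store L1 := 77 → M/I/I on L1; bus BusRdX Flush; mem=78

state = M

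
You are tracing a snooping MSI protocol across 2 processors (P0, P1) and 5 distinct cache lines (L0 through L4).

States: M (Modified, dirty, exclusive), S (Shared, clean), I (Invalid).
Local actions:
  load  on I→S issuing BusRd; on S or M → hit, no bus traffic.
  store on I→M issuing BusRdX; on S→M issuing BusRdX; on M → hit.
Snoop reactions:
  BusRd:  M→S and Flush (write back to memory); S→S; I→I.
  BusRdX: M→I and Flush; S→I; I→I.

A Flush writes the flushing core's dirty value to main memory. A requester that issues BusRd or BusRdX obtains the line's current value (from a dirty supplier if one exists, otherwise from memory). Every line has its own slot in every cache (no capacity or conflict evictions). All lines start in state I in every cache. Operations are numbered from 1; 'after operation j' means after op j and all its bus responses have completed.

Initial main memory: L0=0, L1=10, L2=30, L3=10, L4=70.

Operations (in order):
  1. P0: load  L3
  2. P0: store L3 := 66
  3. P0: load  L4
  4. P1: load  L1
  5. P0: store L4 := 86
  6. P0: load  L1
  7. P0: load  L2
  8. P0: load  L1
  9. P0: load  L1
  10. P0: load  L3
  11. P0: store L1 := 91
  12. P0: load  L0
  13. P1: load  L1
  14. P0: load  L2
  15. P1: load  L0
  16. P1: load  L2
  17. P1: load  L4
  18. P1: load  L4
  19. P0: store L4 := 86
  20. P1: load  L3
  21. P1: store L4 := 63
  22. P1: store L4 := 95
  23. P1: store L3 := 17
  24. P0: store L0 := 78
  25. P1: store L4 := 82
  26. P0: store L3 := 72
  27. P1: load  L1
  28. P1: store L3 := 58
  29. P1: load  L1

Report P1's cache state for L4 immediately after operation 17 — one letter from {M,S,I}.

  op1 P0: load  L3 → S/I on L3; bus BusRd; mem=10
  op2 P0: store L3 := 66 → M/I on L3; bus BusRdX; mem=10
  op3 P0: load  L4 → S/I on L4; bus BusRd; mem=70
  op4 P1: load  L1 → I/S on L1; bus BusRd; mem=10
  op5 P0: store L4 := 86 → M/I on L4; bus BusRdX; mem=70
  op6 P0: load  L1 → S/S on L1; bus BusRd; mem=10
  op7 P0: load  L2 → S/I on L2; bus BusRd; mem=30
  op8 P0: load  L1 → S/S on L1; bus (none); mem=10
  op9 P0: load  L1 → S/S on L1; bus (none); mem=10
  op10 P0: load  L3 → M/I on L3; bus (none); mem=10
  op11 P0: store L1 := 91 → M/I on L1; bus BusRdX; mem=10
  op12 P0: load  L0 → S/I on L0; bus BusRd; mem=0
  op13 P1: load  L1 → S/S on L1; bus BusRd Flush; mem=91
  op14 P0: load  L2 → S/I on L2; bus (none); mem=30
  op15 P1: load  L0 → S/S on L0; bus BusRd; mem=0
  op16 P1: load  L2 → S/S on L2; bus BusRd; mem=30
  op17 P1: load  L4 → S/S on L4; bus BusRd Flush; mem=86
  op18 P1: load  L4 → S/S on L4; bus (none); mem=86
  op19 P0: store L4 := 86 → M/I on L4; bus BusRdX; mem=86
  op20 P1: load  L3 → S/S on L3; bus BusRd Flush; mem=66
  op21 P1: store L4 := 63 → I/M on L4; bus BusRdX Flush; mem=86
  op22 P1: store L4 := 95 → I/M on L4; bus (none); mem=86
  op23 P1: store L3 := 17 → I/M on L3; bus BusRdX; mem=66
  op24 P0: store L0 := 78 → M/I on L0; bus BusRdX; mem=0
  op25 P1: store L4 := 82 → I/M on L4; bus (none); mem=86
  op26 P0: store L3 := 72 → M/I on L3; bus BusRdX Flush; mem=17
  op27 P1: load  L1 → S/S on L1; bus (none); mem=91
  op28 P1: store L3 := 58 → I/M on L3; bus BusRdX Flush; mem=72
  op29 P1: load  L1 → S/S on L1; bus (none); mem=91

state = S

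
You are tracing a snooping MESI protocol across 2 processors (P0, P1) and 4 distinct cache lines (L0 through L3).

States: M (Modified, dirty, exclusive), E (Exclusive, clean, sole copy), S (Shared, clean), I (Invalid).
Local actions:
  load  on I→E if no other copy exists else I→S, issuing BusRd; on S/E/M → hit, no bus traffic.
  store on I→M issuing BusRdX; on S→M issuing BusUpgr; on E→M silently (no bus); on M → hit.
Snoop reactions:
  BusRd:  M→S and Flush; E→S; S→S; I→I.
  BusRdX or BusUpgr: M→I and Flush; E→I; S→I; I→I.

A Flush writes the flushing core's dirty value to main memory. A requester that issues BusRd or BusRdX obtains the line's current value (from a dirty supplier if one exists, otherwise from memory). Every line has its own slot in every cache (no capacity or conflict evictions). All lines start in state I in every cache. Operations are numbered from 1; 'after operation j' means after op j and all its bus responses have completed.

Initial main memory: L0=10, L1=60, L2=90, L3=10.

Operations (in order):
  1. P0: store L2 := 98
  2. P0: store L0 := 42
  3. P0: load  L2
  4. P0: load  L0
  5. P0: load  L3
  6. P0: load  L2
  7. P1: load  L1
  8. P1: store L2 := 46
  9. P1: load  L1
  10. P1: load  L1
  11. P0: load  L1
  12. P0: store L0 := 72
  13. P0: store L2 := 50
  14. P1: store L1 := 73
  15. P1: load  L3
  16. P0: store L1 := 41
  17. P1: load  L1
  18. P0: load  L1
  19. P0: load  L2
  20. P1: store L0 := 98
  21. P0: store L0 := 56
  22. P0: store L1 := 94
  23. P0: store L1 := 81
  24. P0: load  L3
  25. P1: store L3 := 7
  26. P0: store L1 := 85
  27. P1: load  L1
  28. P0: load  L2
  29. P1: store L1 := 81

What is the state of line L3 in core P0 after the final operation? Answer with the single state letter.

[1] P0: store L2 := 98 | P0:M(98), P1:I | bus: BusRdX
[2] P0: store L0 := 42 | P0:M(42), P1:I | bus: BusRdX
[3] P0: load  L2 | P0:M(98), P1:I | bus: none
[4] P0: load  L0 | P0:M(42), P1:I | bus: none
[5] P0: load  L3 | P0:E(10), P1:I | bus: BusRd
[6] P0: load  L2 | P0:M(98), P1:I | bus: none
[7] P1: load  L1 | P0:I, P1:E(60) | bus: BusRd
[8] P1: store L2 := 46 | P0:I, P1:M(46) | bus: BusRdX,Flush
[9] P1: load  L1 | P0:I, P1:E(60) | bus: none
[10] P1: load  L1 | P0:I, P1:E(60) | bus: none
[11] P0: load  L1 | P0:S(60), P1:S(60) | bus: BusRd
[12] P0: store L0 := 72 | P0:M(72), P1:I | bus: none
[13] P0: store L2 := 50 | P0:M(50), P1:I | bus: BusRdX,Flush
[14] P1: store L1 := 73 | P0:I, P1:M(73) | bus: BusUpgr
[15] P1: load  L3 | P0:S(10), P1:S(10) | bus: BusRd
[16] P0: store L1 := 41 | P0:M(41), P1:I | bus: BusRdX,Flush
[17] P1: load  L1 | P0:S(41), P1:S(41) | bus: BusRd,Flush
[18] P0: load  L1 | P0:S(41), P1:S(41) | bus: none
[19] P0: load  L2 | P0:M(50), P1:I | bus: none
[20] P1: store L0 := 98 | P0:I, P1:M(98) | bus: BusRdX,Flush
[21] P0: store L0 := 56 | P0:M(56), P1:I | bus: BusRdX,Flush
[22] P0: store L1 := 94 | P0:M(94), P1:I | bus: BusUpgr
[23] P0: store L1 := 81 | P0:M(81), P1:I | bus: none
[24] P0: load  L3 | P0:S(10), P1:S(10) | bus: none
[25] P1: store L3 := 7 | P0:I, P1:M(7) | bus: BusUpgr
[26] P0: store L1 := 85 | P0:M(85), P1:I | bus: none
[27] P1: load  L1 | P0:S(85), P1:S(85) | bus: BusRd,Flush
[28] P0: load  L2 | P0:M(50), P1:I | bus: none
[29] P1: store L1 := 81 | P0:I, P1:M(81) | bus: BusUpgr

state = I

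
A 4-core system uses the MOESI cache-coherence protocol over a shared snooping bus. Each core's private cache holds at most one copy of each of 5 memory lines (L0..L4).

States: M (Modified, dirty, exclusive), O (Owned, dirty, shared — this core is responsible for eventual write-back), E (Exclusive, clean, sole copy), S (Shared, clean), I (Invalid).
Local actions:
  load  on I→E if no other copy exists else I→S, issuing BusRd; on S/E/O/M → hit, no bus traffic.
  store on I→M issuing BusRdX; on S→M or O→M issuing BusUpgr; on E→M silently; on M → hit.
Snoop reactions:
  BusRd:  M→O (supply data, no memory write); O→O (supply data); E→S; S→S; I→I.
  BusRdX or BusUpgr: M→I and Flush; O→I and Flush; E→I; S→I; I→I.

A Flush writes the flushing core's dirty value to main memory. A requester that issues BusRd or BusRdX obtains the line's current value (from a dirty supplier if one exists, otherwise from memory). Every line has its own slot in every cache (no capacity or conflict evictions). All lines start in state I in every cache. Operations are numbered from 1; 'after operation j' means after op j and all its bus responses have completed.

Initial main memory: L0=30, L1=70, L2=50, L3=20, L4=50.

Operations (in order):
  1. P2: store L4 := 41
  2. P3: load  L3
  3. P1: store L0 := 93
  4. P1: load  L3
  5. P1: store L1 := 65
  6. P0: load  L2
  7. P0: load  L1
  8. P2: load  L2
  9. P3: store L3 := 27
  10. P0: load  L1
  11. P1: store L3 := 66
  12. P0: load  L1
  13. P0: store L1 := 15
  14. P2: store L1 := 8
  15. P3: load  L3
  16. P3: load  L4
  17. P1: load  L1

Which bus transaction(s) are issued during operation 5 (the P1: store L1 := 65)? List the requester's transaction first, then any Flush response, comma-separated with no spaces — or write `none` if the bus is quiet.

bus = BusRdX

step 1: P2: store L4 := 41  ⟶  IIMI  (L4)  txn=BusRdX  M[L4]=50
step 2: P3: load  L3  ⟶  IIIE  (L3)  txn=BusRd  M[L3]=20
step 3: P1: store L0 := 93  ⟶  IMII  (L0)  txn=BusRdX  M[L0]=30
step 4: P1: load  L3  ⟶  ISIS  (L3)  txn=BusRd  M[L3]=20
step 5: P1: store L1 := 65  ⟶  IMII  (L1)  txn=BusRdX  M[L1]=70
step 6: P0: load  L2  ⟶  EIII  (L2)  txn=BusRd  M[L2]=50
step 7: P0: load  L1  ⟶  SOII  (L1)  txn=BusRd  M[L1]=70
step 8: P2: load  L2  ⟶  SISI  (L2)  txn=BusRd  M[L2]=50
step 9: P3: store L3 := 27  ⟶  IIIM  (L3)  txn=BusUpgr  M[L3]=20
step 10: P0: load  L1  ⟶  SOII  (L1)  txn=∅  M[L1]=70
step 11: P1: store L3 := 66  ⟶  IMII  (L3)  txn=BusRdX+Flush  M[L3]=27
step 12: P0: load  L1  ⟶  SOII  (L1)  txn=∅  M[L1]=70
step 13: P0: store L1 := 15  ⟶  MIII  (L1)  txn=BusUpgr+Flush  M[L1]=65
step 14: P2: store L1 := 8  ⟶  IIMI  (L1)  txn=BusRdX+Flush  M[L1]=15
step 15: P3: load  L3  ⟶  IOIS  (L3)  txn=BusRd  M[L3]=27
step 16: P3: load  L4  ⟶  IIOS  (L4)  txn=BusRd  M[L4]=50
step 17: P1: load  L1  ⟶  ISOI  (L1)  txn=BusRd  M[L1]=15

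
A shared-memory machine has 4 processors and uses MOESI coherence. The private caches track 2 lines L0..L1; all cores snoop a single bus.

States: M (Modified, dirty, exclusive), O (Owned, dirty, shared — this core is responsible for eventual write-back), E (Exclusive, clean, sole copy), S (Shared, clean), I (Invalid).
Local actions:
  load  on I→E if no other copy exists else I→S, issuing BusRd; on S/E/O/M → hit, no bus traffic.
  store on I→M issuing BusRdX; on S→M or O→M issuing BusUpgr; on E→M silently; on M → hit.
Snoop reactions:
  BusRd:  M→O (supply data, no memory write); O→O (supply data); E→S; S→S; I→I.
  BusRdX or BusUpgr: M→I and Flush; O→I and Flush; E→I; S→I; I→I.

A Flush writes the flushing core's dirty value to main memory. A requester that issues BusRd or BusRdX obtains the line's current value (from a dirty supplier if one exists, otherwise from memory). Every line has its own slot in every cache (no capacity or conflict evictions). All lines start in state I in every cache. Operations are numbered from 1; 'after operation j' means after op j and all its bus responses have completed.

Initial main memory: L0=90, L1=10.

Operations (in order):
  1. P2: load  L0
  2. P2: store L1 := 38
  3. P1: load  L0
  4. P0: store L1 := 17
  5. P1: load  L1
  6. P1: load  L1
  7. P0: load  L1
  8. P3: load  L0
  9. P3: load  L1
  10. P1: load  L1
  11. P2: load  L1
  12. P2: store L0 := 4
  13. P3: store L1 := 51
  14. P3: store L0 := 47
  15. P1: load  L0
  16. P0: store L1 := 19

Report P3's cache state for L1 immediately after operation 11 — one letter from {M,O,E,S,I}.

  op1 P2: load  L0 → I/I/E/I on L0; bus BusRd; mem=90
  op2 P2: store L1 := 38 → I/I/M/I on L1; bus BusRdX; mem=10
  op3 P1: load  L0 → I/S/S/I on L0; bus BusRd; mem=90
  op4 P0: store L1 := 17 → M/I/I/I on L1; bus BusRdX Flush; mem=38
  op5 P1: load  L1 → O/S/I/I on L1; bus BusRd; mem=38
  op6 P1: load  L1 → O/S/I/I on L1; bus (none); mem=38
  op7 P0: load  L1 → O/S/I/I on L1; bus (none); mem=38
  op8 P3: load  L0 → I/S/S/S on L0; bus BusRd; mem=90
  op9 P3: load  L1 → O/S/I/S on L1; bus BusRd; mem=38
  op10 P1: load  L1 → O/S/I/S on L1; bus (none); mem=38
  op11 P2: load  L1 → O/S/S/S on L1; bus BusRd; mem=38
  op12 P2: store L0 := 4 → I/I/M/I on L0; bus BusUpgr; mem=90
  op13 P3: store L1 := 51 → I/I/I/M on L1; bus BusUpgr Flush; mem=17
  op14 P3: store L0 := 47 → I/I/I/M on L0; bus BusRdX Flush; mem=4
  op15 P1: load  L0 → I/S/I/O on L0; bus BusRd; mem=4
  op16 P0: store L1 := 19 → M/I/I/I on L1; bus BusRdX Flush; mem=51

state = S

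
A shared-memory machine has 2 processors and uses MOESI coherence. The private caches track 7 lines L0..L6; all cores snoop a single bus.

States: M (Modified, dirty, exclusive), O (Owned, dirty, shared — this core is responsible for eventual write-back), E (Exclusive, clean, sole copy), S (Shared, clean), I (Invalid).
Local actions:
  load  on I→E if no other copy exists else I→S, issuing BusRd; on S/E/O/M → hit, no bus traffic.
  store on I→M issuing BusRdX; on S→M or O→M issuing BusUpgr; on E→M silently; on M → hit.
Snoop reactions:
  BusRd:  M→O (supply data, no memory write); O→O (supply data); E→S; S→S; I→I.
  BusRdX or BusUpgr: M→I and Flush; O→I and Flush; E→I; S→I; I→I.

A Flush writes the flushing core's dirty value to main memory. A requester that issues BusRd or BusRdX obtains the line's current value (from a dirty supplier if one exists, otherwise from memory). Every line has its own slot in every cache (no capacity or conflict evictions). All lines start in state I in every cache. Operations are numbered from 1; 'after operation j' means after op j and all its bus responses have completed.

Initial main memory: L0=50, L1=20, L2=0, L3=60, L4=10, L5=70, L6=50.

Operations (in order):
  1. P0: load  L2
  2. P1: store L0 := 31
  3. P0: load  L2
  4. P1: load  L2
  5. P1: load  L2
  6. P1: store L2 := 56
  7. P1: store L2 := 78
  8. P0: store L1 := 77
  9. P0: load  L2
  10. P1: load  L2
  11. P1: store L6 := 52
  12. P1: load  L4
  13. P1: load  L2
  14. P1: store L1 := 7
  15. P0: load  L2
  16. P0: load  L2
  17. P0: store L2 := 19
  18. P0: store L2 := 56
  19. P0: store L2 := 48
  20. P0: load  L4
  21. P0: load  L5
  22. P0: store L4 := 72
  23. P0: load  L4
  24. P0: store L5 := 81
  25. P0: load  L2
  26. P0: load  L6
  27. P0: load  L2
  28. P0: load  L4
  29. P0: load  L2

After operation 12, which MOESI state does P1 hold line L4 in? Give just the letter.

state = E

  op1 P0: load  L2 → E/I on L2; bus BusRd; mem=0
  op2 P1: store L0 := 31 → I/M on L0; bus BusRdX; mem=50
  op3 P0: load  L2 → E/I on L2; bus (none); mem=0
  op4 P1: load  L2 → S/S on L2; bus BusRd; mem=0
  op5 P1: load  L2 → S/S on L2; bus (none); mem=0
  op6 P1: store L2 := 56 → I/M on L2; bus BusUpgr; mem=0
  op7 P1: store L2 := 78 → I/M on L2; bus (none); mem=0
  op8 P0: store L1 := 77 → M/I on L1; bus BusRdX; mem=20
  op9 P0: load  L2 → S/O on L2; bus BusRd; mem=0
  op10 P1: load  L2 → S/O on L2; bus (none); mem=0
  op11 P1: store L6 := 52 → I/M on L6; bus BusRdX; mem=50
  op12 P1: load  L4 → I/E on L4; bus BusRd; mem=10
  op13 P1: load  L2 → S/O on L2; bus (none); mem=0
  op14 P1: store L1 := 7 → I/M on L1; bus BusRdX Flush; mem=77
  op15 P0: load  L2 → S/O on L2; bus (none); mem=0
  op16 P0: load  L2 → S/O on L2; bus (none); mem=0
  op17 P0: store L2 := 19 → M/I on L2; bus BusUpgr Flush; mem=78
  op18 P0: store L2 := 56 → M/I on L2; bus (none); mem=78
  op19 P0: store L2 := 48 → M/I on L2; bus (none); mem=78
  op20 P0: load  L4 → S/S on L4; bus BusRd; mem=10
  op21 P0: load  L5 → E/I on L5; bus BusRd; mem=70
  op22 P0: store L4 := 72 → M/I on L4; bus BusUpgr; mem=10
  op23 P0: load  L4 → M/I on L4; bus (none); mem=10
  op24 P0: store L5 := 81 → M/I on L5; bus (none); mem=70
  op25 P0: load  L2 → M/I on L2; bus (none); mem=78
  op26 P0: load  L6 → S/O on L6; bus BusRd; mem=50
  op27 P0: load  L2 → M/I on L2; bus (none); mem=78
  op28 P0: load  L4 → M/I on L4; bus (none); mem=10
  op29 P0: load  L2 → M/I on L2; bus (none); mem=78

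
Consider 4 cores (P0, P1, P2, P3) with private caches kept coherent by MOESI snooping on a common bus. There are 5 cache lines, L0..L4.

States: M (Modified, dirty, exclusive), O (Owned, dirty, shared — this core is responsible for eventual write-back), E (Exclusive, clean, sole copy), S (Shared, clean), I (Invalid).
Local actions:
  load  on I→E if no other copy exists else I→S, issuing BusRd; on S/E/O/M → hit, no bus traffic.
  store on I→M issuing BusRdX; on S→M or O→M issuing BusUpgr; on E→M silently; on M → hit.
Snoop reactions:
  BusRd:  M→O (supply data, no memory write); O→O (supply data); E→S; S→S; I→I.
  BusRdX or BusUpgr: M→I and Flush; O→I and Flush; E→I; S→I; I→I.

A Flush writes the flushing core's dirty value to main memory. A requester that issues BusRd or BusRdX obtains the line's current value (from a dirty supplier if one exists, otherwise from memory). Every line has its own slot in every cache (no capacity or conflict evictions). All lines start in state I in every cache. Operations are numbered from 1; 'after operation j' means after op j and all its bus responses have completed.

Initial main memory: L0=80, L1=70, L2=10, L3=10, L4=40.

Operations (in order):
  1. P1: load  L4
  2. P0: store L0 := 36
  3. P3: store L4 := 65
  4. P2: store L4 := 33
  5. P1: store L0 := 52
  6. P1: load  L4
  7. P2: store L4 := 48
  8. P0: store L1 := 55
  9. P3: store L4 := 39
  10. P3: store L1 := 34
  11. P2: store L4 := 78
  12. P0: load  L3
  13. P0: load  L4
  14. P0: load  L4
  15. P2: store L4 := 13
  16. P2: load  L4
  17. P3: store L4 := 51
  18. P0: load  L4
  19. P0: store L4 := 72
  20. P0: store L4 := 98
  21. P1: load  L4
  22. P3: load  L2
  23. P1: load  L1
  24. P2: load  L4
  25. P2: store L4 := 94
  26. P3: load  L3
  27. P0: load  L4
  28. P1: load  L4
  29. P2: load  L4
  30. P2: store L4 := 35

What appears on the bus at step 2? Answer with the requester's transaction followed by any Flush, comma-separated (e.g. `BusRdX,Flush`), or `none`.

bus = BusRdX

1. P1: load  L4  bus=[BusRd]  L4: P0=I P1=E P2=I P3=I  mem[L4]=40
2. P0: store L0 := 36  bus=[BusRdX]  L0: P0=M P1=I P2=I P3=I  mem[L0]=80
3. P3: store L4 := 65  bus=[BusRdX]  L4: P0=I P1=I P2=I P3=M  mem[L4]=40
4. P2: store L4 := 33  bus=[BusRdX,Flush]  L4: P0=I P1=I P2=M P3=I  mem[L4]=65
5. P1: store L0 := 52  bus=[BusRdX,Flush]  L0: P0=I P1=M P2=I P3=I  mem[L0]=36
6. P1: load  L4  bus=[BusRd]  L4: P0=I P1=S P2=O P3=I  mem[L4]=65
7. P2: store L4 := 48  bus=[BusUpgr]  L4: P0=I P1=I P2=M P3=I  mem[L4]=65
8. P0: store L1 := 55  bus=[BusRdX]  L1: P0=M P1=I P2=I P3=I  mem[L1]=70
9. P3: store L4 := 39  bus=[BusRdX,Flush]  L4: P0=I P1=I P2=I P3=M  mem[L4]=48
10. P3: store L1 := 34  bus=[BusRdX,Flush]  L1: P0=I P1=I P2=I P3=M  mem[L1]=55
11. P2: store L4 := 78  bus=[BusRdX,Flush]  L4: P0=I P1=I P2=M P3=I  mem[L4]=39
12. P0: load  L3  bus=[BusRd]  L3: P0=E P1=I P2=I P3=I  mem[L3]=10
13. P0: load  L4  bus=[BusRd]  L4: P0=S P1=I P2=O P3=I  mem[L4]=39
14. P0: load  L4  bus=[-]  L4: P0=S P1=I P2=O P3=I  mem[L4]=39
15. P2: store L4 := 13  bus=[BusUpgr]  L4: P0=I P1=I P2=M P3=I  mem[L4]=39
16. P2: load  L4  bus=[-]  L4: P0=I P1=I P2=M P3=I  mem[L4]=39
17. P3: store L4 := 51  bus=[BusRdX,Flush]  L4: P0=I P1=I P2=I P3=M  mem[L4]=13
18. P0: load  L4  bus=[BusRd]  L4: P0=S P1=I P2=I P3=O  mem[L4]=13
19. P0: store L4 := 72  bus=[BusUpgr,Flush]  L4: P0=M P1=I P2=I P3=I  mem[L4]=51
20. P0: store L4 := 98  bus=[-]  L4: P0=M P1=I P2=I P3=I  mem[L4]=51
21. P1: load  L4  bus=[BusRd]  L4: P0=O P1=S P2=I P3=I  mem[L4]=51
22. P3: load  L2  bus=[BusRd]  L2: P0=I P1=I P2=I P3=E  mem[L2]=10
23. P1: load  L1  bus=[BusRd]  L1: P0=I P1=S P2=I P3=O  mem[L1]=55
24. P2: load  L4  bus=[BusRd]  L4: P0=O P1=S P2=S P3=I  mem[L4]=51
25. P2: store L4 := 94  bus=[BusUpgr,Flush]  L4: P0=I P1=I P2=M P3=I  mem[L4]=98
26. P3: load  L3  bus=[BusRd]  L3: P0=S P1=I P2=I P3=S  mem[L3]=10
27. P0: load  L4  bus=[BusRd]  L4: P0=S P1=I P2=O P3=I  mem[L4]=98
28. P1: load  L4  bus=[BusRd]  L4: P0=S P1=S P2=O P3=I  mem[L4]=98
29. P2: load  L4  bus=[-]  L4: P0=S P1=S P2=O P3=I  mem[L4]=98
30. P2: store L4 := 35  bus=[BusUpgr]  L4: P0=I P1=I P2=M P3=I  mem[L4]=98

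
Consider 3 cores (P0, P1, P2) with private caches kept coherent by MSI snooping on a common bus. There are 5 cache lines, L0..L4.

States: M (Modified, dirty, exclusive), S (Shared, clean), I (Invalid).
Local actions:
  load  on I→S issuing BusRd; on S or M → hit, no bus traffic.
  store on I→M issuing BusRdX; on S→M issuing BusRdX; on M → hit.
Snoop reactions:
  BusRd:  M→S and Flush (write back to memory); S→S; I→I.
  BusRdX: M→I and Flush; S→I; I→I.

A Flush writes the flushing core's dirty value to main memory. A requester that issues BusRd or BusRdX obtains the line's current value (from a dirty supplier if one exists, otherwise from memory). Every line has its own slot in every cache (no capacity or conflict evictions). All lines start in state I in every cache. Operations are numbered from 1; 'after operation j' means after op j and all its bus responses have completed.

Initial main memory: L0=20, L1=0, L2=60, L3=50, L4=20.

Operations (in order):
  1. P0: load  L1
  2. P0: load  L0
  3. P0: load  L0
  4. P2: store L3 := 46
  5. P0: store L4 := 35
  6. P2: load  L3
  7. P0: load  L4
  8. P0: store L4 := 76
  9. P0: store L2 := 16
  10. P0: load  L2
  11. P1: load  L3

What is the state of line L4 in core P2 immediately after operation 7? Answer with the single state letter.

state = I

1. P0: load  L1  bus=[BusRd]  L1: P0=S P1=I P2=I  mem[L1]=0
2. P0: load  L0  bus=[BusRd]  L0: P0=S P1=I P2=I  mem[L0]=20
3. P0: load  L0  bus=[-]  L0: P0=S P1=I P2=I  mem[L0]=20
4. P2: store L3 := 46  bus=[BusRdX]  L3: P0=I P1=I P2=M  mem[L3]=50
5. P0: store L4 := 35  bus=[BusRdX]  L4: P0=M P1=I P2=I  mem[L4]=20
6. P2: load  L3  bus=[-]  L3: P0=I P1=I P2=M  mem[L3]=50
7. P0: load  L4  bus=[-]  L4: P0=M P1=I P2=I  mem[L4]=20
8. P0: store L4 := 76  bus=[-]  L4: P0=M P1=I P2=I  mem[L4]=20
9. P0: store L2 := 16  bus=[BusRdX]  L2: P0=M P1=I P2=I  mem[L2]=60
10. P0: load  L2  bus=[-]  L2: P0=M P1=I P2=I  mem[L2]=60
11. P1: load  L3  bus=[BusRd,Flush]  L3: P0=I P1=S P2=S  mem[L3]=46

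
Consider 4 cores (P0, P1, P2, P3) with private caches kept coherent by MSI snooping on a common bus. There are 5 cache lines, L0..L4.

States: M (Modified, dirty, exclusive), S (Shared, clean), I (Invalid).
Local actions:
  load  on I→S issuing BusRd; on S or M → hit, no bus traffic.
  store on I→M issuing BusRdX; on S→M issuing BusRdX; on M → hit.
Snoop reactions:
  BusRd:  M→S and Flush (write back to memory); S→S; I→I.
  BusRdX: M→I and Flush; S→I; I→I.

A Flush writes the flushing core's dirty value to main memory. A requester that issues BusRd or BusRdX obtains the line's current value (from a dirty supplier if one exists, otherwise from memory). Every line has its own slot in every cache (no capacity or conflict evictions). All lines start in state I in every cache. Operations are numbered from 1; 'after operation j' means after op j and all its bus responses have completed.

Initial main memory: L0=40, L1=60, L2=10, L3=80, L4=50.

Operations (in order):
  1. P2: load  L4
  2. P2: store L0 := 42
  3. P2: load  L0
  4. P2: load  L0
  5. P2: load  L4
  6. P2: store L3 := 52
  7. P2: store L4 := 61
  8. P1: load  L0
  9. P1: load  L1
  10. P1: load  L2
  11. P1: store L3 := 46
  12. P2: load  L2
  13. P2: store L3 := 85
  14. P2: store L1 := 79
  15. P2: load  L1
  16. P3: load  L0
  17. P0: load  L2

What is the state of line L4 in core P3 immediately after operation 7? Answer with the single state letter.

1. P2: load  L4  bus=[BusRd]  L4: P0=I P1=I P2=S P3=I  mem[L4]=50
2. P2: store L0 := 42  bus=[BusRdX]  L0: P0=I P1=I P2=M P3=I  mem[L0]=40
3. P2: load  L0  bus=[-]  L0: P0=I P1=I P2=M P3=I  mem[L0]=40
4. P2: load  L0  bus=[-]  L0: P0=I P1=I P2=M P3=I  mem[L0]=40
5. P2: load  L4  bus=[-]  L4: P0=I P1=I P2=S P3=I  mem[L4]=50
6. P2: store L3 := 52  bus=[BusRdX]  L3: P0=I P1=I P2=M P3=I  mem[L3]=80
7. P2: store L4 := 61  bus=[BusRdX]  L4: P0=I P1=I P2=M P3=I  mem[L4]=50
8. P1: load  L0  bus=[BusRd,Flush]  L0: P0=I P1=S P2=S P3=I  mem[L0]=42
9. P1: load  L1  bus=[BusRd]  L1: P0=I P1=S P2=I P3=I  mem[L1]=60
10. P1: load  L2  bus=[BusRd]  L2: P0=I P1=S P2=I P3=I  mem[L2]=10
11. P1: store L3 := 46  bus=[BusRdX,Flush]  L3: P0=I P1=M P2=I P3=I  mem[L3]=52
12. P2: load  L2  bus=[BusRd]  L2: P0=I P1=S P2=S P3=I  mem[L2]=10
13. P2: store L3 := 85  bus=[BusRdX,Flush]  L3: P0=I P1=I P2=M P3=I  mem[L3]=46
14. P2: store L1 := 79  bus=[BusRdX]  L1: P0=I P1=I P2=M P3=I  mem[L1]=60
15. P2: load  L1  bus=[-]  L1: P0=I P1=I P2=M P3=I  mem[L1]=60
16. P3: load  L0  bus=[BusRd]  L0: P0=I P1=S P2=S P3=S  mem[L0]=42
17. P0: load  L2  bus=[BusRd]  L2: P0=S P1=S P2=S P3=I  mem[L2]=10

state = I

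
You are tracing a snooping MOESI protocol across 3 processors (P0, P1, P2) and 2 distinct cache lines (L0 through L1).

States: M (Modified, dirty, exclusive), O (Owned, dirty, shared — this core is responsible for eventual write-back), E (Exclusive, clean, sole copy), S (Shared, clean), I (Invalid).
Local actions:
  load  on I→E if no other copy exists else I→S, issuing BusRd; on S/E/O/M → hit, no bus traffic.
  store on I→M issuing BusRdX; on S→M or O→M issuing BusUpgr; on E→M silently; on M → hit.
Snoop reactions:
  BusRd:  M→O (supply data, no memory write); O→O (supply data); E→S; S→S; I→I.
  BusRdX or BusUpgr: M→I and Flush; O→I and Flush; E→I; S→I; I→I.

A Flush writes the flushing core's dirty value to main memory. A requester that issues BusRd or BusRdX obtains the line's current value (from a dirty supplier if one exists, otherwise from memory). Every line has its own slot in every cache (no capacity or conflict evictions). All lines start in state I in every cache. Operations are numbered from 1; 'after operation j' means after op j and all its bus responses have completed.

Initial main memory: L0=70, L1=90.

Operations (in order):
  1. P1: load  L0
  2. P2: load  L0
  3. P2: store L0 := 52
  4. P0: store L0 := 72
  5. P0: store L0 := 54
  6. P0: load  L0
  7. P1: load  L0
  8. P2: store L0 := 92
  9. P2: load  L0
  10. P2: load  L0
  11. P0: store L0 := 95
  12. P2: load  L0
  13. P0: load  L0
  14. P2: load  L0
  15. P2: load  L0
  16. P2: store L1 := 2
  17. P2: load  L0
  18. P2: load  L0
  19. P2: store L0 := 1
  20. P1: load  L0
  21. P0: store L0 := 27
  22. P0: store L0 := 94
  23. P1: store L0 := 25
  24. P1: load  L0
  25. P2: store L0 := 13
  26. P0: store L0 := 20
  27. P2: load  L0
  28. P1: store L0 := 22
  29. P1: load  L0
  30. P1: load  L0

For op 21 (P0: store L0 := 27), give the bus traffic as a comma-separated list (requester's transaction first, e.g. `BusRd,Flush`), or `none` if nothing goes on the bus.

bus = BusRdX,Flush

[1] P1: load  L0 | P0:I, P1:E(70), P2:I | bus: BusRd
[2] P2: load  L0 | P0:I, P1:S(70), P2:S(70) | bus: BusRd
[3] P2: store L0 := 52 | P0:I, P1:I, P2:M(52) | bus: BusUpgr
[4] P0: store L0 := 72 | P0:M(72), P1:I, P2:I | bus: BusRdX,Flush
[5] P0: store L0 := 54 | P0:M(54), P1:I, P2:I | bus: none
[6] P0: load  L0 | P0:M(54), P1:I, P2:I | bus: none
[7] P1: load  L0 | P0:O(54), P1:S(54), P2:I | bus: BusRd
[8] P2: store L0 := 92 | P0:I, P1:I, P2:M(92) | bus: BusRdX,Flush
[9] P2: load  L0 | P0:I, P1:I, P2:M(92) | bus: none
[10] P2: load  L0 | P0:I, P1:I, P2:M(92) | bus: none
[11] P0: store L0 := 95 | P0:M(95), P1:I, P2:I | bus: BusRdX,Flush
[12] P2: load  L0 | P0:O(95), P1:I, P2:S(95) | bus: BusRd
[13] P0: load  L0 | P0:O(95), P1:I, P2:S(95) | bus: none
[14] P2: load  L0 | P0:O(95), P1:I, P2:S(95) | bus: none
[15] P2: load  L0 | P0:O(95), P1:I, P2:S(95) | bus: none
[16] P2: store L1 := 2 | P0:I, P1:I, P2:M(2) | bus: BusRdX
[17] P2: load  L0 | P0:O(95), P1:I, P2:S(95) | bus: none
[18] P2: load  L0 | P0:O(95), P1:I, P2:S(95) | bus: none
[19] P2: store L0 := 1 | P0:I, P1:I, P2:M(1) | bus: BusUpgr,Flush
[20] P1: load  L0 | P0:I, P1:S(1), P2:O(1) | bus: BusRd
[21] P0: store L0 := 27 | P0:M(27), P1:I, P2:I | bus: BusRdX,Flush
[22] P0: store L0 := 94 | P0:M(94), P1:I, P2:I | bus: none
[23] P1: store L0 := 25 | P0:I, P1:M(25), P2:I | bus: BusRdX,Flush
[24] P1: load  L0 | P0:I, P1:M(25), P2:I | bus: none
[25] P2: store L0 := 13 | P0:I, P1:I, P2:M(13) | bus: BusRdX,Flush
[26] P0: store L0 := 20 | P0:M(20), P1:I, P2:I | bus: BusRdX,Flush
[27] P2: load  L0 | P0:O(20), P1:I, P2:S(20) | bus: BusRd
[28] P1: store L0 := 22 | P0:I, P1:M(22), P2:I | bus: BusRdX,Flush
[29] P1: load  L0 | P0:I, P1:M(22), P2:I | bus: none
[30] P1: load  L0 | P0:I, P1:M(22), P2:I | bus: none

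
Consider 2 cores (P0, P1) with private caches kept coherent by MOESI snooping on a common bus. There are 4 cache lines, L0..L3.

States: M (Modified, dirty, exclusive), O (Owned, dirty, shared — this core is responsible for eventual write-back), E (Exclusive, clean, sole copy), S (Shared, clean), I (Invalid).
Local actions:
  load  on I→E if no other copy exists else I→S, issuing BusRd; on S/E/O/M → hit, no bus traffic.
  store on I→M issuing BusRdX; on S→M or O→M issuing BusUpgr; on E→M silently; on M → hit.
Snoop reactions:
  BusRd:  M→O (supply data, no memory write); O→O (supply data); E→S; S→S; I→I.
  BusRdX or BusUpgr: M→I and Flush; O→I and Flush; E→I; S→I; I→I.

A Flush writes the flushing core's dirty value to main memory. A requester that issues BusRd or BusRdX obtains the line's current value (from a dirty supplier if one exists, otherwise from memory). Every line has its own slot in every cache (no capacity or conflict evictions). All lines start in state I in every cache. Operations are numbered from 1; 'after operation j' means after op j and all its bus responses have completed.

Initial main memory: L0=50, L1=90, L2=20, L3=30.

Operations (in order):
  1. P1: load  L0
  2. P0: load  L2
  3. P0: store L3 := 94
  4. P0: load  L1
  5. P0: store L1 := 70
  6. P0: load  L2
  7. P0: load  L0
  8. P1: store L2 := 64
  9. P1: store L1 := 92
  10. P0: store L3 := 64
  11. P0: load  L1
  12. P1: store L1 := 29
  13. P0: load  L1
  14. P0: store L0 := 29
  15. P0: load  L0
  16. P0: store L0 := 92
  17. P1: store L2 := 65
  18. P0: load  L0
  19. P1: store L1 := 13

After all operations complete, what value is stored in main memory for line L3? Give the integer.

memory[L3] = 30

[1] P1: load  L0 | P0:I, P1:E(50) | bus: BusRd
[2] P0: load  L2 | P0:E(20), P1:I | bus: BusRd
[3] P0: store L3 := 94 | P0:M(94), P1:I | bus: BusRdX
[4] P0: load  L1 | P0:E(90), P1:I | bus: BusRd
[5] P0: store L1 := 70 | P0:M(70), P1:I | bus: none
[6] P0: load  L2 | P0:E(20), P1:I | bus: none
[7] P0: load  L0 | P0:S(50), P1:S(50) | bus: BusRd
[8] P1: store L2 := 64 | P0:I, P1:M(64) | bus: BusRdX
[9] P1: store L1 := 92 | P0:I, P1:M(92) | bus: BusRdX,Flush
[10] P0: store L3 := 64 | P0:M(64), P1:I | bus: none
[11] P0: load  L1 | P0:S(92), P1:O(92) | bus: BusRd
[12] P1: store L1 := 29 | P0:I, P1:M(29) | bus: BusUpgr
[13] P0: load  L1 | P0:S(29), P1:O(29) | bus: BusRd
[14] P0: store L0 := 29 | P0:M(29), P1:I | bus: BusUpgr
[15] P0: load  L0 | P0:M(29), P1:I | bus: none
[16] P0: store L0 := 92 | P0:M(92), P1:I | bus: none
[17] P1: store L2 := 65 | P0:I, P1:M(65) | bus: none
[18] P0: load  L0 | P0:M(92), P1:I | bus: none
[19] P1: store L1 := 13 | P0:I, P1:M(13) | bus: BusUpgr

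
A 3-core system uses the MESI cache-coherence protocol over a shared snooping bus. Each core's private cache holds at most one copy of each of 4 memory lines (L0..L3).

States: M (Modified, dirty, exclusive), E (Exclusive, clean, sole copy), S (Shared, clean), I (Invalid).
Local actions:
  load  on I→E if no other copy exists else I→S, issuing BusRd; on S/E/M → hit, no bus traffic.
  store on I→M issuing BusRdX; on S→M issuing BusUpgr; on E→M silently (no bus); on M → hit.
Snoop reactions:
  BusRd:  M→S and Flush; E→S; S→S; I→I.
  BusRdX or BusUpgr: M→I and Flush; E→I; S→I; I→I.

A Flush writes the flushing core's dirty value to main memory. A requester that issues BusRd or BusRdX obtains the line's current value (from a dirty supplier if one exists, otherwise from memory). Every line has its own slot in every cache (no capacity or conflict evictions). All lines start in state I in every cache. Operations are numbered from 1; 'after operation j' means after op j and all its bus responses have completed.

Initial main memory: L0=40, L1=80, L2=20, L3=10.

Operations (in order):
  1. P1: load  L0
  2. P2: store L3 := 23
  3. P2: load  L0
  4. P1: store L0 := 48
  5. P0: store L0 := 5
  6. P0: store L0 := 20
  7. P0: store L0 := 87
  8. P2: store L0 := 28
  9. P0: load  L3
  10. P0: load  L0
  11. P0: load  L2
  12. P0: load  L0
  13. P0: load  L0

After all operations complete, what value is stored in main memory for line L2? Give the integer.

memory[L2] = 20

[1] P1: load  L0 | P0:I, P1:E(40), P2:I | bus: BusRd
[2] P2: store L3 := 23 | P0:I, P1:I, P2:M(23) | bus: BusRdX
[3] P2: load  L0 | P0:I, P1:S(40), P2:S(40) | bus: BusRd
[4] P1: store L0 := 48 | P0:I, P1:M(48), P2:I | bus: BusUpgr
[5] P0: store L0 := 5 | P0:M(5), P1:I, P2:I | bus: BusRdX,Flush
[6] P0: store L0 := 20 | P0:M(20), P1:I, P2:I | bus: none
[7] P0: store L0 := 87 | P0:M(87), P1:I, P2:I | bus: none
[8] P2: store L0 := 28 | P0:I, P1:I, P2:M(28) | bus: BusRdX,Flush
[9] P0: load  L3 | P0:S(23), P1:I, P2:S(23) | bus: BusRd,Flush
[10] P0: load  L0 | P0:S(28), P1:I, P2:S(28) | bus: BusRd,Flush
[11] P0: load  L2 | P0:E(20), P1:I, P2:I | bus: BusRd
[12] P0: load  L0 | P0:S(28), P1:I, P2:S(28) | bus: none
[13] P0: load  L0 | P0:S(28), P1:I, P2:S(28) | bus: none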